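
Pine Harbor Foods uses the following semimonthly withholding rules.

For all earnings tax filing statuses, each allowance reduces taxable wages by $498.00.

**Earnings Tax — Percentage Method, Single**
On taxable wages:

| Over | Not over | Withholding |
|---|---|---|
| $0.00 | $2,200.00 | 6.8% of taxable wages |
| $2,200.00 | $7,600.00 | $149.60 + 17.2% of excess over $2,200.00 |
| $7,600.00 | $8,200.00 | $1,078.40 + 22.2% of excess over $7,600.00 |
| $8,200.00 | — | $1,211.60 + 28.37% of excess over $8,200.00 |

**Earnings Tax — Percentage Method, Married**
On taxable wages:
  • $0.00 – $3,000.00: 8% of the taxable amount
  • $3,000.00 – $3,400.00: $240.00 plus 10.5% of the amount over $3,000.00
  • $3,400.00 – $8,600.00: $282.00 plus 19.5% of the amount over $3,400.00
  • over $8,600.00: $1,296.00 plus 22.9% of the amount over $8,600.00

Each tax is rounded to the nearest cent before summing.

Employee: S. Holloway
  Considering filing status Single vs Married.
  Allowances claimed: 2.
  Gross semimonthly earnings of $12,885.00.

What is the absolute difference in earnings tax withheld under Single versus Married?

$208.99

Earnings Tax (Single): taxable = $12,885.00 − 2×$498.00 = $11,889.00
  $1,211.60 + 28.37% × ($11,889.00 − $8,200.00) = $1,211.60 + 28.37% × $3,689.00 = $2,258.17
Earnings Tax (Married): taxable = $12,885.00 − 2×$498.00 = $11,889.00
  $1,296.00 + 22.9% × ($11,889.00 − $8,600.00) = $1,296.00 + 22.9% × $3,289.00 = $2,049.18
Difference: |$2,258.17 − $2,049.18| = $208.99 (higher under Single)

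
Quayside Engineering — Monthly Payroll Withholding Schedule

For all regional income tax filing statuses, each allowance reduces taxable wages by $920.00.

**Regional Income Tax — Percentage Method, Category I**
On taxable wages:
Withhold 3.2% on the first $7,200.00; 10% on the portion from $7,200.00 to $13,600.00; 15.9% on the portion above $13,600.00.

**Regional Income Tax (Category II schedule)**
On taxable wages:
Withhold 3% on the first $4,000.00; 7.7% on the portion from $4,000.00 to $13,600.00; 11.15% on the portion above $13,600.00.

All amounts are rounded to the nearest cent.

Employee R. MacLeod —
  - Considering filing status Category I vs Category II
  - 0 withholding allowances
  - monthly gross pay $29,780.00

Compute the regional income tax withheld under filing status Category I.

Regional Income Tax (Category I): taxable = $29,780.00
  $870.40 + 15.9% × ($29,780.00 − $13,600.00) = $870.40 + 15.9% × $16,180.00 = $3,443.02

$3,443.02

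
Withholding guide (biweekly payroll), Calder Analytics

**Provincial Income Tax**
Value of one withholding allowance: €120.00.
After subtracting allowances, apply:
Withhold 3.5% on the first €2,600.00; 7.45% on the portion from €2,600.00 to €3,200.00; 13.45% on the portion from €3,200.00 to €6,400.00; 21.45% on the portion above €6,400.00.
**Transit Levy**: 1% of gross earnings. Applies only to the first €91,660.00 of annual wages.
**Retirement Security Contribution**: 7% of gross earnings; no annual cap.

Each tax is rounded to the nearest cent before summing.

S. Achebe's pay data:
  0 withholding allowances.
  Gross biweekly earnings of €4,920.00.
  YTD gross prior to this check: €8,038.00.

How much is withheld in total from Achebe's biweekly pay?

Provincial Income Tax: taxable = €4,920.00
  €135.70 + 13.45% × (€4,920.00 − €3,200.00) = €135.70 + 13.45% × €1,720.00 = €367.04
Transit Levy: 1% × €4,920.00 = €49.20
Retirement Security Contribution: 7% × €4,920.00 = €344.40
Total: €367.04 + €49.20 + €344.40 = €760.64

€760.64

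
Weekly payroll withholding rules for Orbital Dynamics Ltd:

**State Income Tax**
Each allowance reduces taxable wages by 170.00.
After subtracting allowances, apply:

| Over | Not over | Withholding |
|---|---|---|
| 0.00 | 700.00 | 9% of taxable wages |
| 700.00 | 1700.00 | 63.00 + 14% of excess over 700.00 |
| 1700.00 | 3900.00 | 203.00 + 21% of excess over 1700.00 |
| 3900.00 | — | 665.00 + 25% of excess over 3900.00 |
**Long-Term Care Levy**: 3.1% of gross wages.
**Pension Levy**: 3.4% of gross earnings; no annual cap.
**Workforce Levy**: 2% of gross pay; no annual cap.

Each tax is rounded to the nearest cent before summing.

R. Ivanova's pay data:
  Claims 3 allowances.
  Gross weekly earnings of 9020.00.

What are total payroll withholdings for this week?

2584.20

State Income Tax: taxable = 9020.00 − 3×170.00 = 8510.00
  665.00 + 25% × (8510.00 − 3900.00) = 665.00 + 25% × 4610.00 = 1817.50
Long-Term Care Levy: 3.1% × 9020.00 = 279.62
Pension Levy: 3.4% × 9020.00 = 306.68
Workforce Levy: 2% × 9020.00 = 180.40
Total: 1817.50 + 279.62 + 306.68 + 180.40 = 2584.20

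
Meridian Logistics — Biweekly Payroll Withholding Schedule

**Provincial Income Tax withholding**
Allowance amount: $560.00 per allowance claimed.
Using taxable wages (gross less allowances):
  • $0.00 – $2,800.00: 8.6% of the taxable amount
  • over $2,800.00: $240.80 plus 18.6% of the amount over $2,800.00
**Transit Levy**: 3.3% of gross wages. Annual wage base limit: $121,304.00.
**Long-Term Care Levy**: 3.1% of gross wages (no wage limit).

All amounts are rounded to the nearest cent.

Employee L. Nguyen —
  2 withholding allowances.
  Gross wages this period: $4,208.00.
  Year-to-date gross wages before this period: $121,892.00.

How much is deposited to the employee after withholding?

Provincial Income Tax: taxable = $4,208.00 − 2×$560.00 = $3,088.00
  $240.80 + 18.6% × ($3,088.00 − $2,800.00) = $240.80 + 18.6% × $288.00 = $294.37
Transit Levy: YTD $121,892.00 ≥ cap $121,304.00 → $0.00
Long-Term Care Levy: 3.1% × $4,208.00 = $130.45
Total withheld: $294.37 + $0.00 + $130.45 = $424.82
Net pay: $4,208.00 − $424.82 = $3,783.18

$3,783.18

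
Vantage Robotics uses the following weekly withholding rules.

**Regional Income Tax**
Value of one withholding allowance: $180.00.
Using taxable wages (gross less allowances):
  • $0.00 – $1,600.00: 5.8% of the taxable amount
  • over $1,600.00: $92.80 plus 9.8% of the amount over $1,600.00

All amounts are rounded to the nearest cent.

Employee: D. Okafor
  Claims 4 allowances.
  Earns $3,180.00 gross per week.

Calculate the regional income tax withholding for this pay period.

Regional Income Tax: taxable = $3,180.00 − 4×$180.00 = $2,460.00
  $92.80 + 9.8% × ($2,460.00 − $1,600.00) = $92.80 + 9.8% × $860.00 = $177.08

$177.08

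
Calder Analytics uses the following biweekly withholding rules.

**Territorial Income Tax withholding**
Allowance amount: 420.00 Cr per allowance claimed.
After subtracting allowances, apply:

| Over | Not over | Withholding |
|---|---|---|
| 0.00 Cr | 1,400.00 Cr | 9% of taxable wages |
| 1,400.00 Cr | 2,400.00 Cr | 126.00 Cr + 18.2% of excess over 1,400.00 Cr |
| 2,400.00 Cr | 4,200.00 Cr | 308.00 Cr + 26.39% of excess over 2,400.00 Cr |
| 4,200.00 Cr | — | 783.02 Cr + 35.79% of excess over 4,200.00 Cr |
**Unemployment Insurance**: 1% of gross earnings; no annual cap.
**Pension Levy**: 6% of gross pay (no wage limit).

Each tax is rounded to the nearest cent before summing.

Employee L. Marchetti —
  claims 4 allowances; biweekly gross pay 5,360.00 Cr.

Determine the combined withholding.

1,020.99 Cr

Territorial Income Tax: taxable = 5,360.00 Cr − 4×420.00 Cr = 3,680.00 Cr
  308.00 Cr + 26.39% × (3,680.00 Cr − 2,400.00 Cr) = 308.00 Cr + 26.39% × 1,280.00 Cr = 645.79 Cr
Unemployment Insurance: 1% × 5,360.00 Cr = 53.60 Cr
Pension Levy: 6% × 5,360.00 Cr = 321.60 Cr
Total: 645.79 Cr + 53.60 Cr + 321.60 Cr = 1,020.99 Cr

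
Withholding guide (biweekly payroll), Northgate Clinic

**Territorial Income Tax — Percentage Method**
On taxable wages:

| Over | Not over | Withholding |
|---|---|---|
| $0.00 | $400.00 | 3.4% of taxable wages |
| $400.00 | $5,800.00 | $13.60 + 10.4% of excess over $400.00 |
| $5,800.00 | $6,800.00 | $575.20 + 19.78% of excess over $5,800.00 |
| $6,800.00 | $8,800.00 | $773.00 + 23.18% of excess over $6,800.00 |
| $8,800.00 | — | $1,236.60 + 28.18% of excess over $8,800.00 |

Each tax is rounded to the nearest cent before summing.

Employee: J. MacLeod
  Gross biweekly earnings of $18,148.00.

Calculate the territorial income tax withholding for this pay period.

$3,870.87

Territorial Income Tax: taxable = $18,148.00
  $1,236.60 + 28.18% × ($18,148.00 − $8,800.00) = $1,236.60 + 28.18% × $9,348.00 = $3,870.87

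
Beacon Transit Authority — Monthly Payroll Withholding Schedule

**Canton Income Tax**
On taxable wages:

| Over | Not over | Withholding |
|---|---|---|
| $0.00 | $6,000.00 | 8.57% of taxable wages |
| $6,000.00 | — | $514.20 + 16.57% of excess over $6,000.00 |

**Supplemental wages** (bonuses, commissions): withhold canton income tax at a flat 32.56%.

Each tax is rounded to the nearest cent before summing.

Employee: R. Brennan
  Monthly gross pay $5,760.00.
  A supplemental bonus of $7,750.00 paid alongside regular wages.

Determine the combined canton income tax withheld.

Canton Income Tax: taxable = $5,760.00
  8.57% × $5,760.00 = $493.63
Supplemental (32.56% flat on bonus): 32.56% × $7,750.00 = $2,523.40
Total canton income tax: $493.63 + $2,523.40 = $3,017.03

$3,017.03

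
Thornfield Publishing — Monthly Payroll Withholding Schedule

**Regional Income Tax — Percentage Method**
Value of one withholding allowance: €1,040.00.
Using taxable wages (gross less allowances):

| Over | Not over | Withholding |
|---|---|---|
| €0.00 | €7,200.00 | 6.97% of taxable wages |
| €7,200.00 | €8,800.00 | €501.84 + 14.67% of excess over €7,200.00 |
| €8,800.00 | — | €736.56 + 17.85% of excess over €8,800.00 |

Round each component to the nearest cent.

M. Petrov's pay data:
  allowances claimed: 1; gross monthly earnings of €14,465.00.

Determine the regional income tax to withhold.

Regional Income Tax: taxable = €14,465.00 − 1×€1,040.00 = €13,425.00
  €736.56 + 17.85% × (€13,425.00 − €8,800.00) = €736.56 + 17.85% × €4,625.00 = €1,562.12

€1,562.12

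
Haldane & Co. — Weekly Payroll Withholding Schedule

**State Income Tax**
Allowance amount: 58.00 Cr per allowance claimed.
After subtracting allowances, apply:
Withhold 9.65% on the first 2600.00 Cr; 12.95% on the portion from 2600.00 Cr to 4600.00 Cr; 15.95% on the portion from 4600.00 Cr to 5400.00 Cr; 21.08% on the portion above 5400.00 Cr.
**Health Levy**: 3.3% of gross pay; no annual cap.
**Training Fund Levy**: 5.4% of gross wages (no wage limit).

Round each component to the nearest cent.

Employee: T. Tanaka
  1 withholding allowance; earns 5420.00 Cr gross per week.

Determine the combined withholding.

1102.98 Cr

State Income Tax: taxable = 5420.00 Cr − 1×58.00 Cr = 5362.00 Cr
  509.90 Cr + 15.95% × (5362.00 Cr − 4600.00 Cr) = 509.90 Cr + 15.95% × 762.00 Cr = 631.44 Cr
Health Levy: 3.3% × 5420.00 Cr = 178.86 Cr
Training Fund Levy: 5.4% × 5420.00 Cr = 292.68 Cr
Total: 631.44 Cr + 178.86 Cr + 292.68 Cr = 1102.98 Cr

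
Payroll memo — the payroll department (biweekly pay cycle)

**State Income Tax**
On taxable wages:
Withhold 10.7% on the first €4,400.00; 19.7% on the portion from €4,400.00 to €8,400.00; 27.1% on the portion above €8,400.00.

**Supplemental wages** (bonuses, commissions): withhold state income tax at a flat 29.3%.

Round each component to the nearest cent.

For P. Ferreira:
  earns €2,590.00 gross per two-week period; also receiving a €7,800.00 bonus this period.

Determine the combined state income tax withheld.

€2,562.53

State Income Tax: taxable = €2,590.00
  10.7% × €2,590.00 = €277.13
Supplemental (29.3% flat on bonus): 29.3% × €7,800.00 = €2,285.40
Total state income tax: €277.13 + €2,285.40 = €2,562.53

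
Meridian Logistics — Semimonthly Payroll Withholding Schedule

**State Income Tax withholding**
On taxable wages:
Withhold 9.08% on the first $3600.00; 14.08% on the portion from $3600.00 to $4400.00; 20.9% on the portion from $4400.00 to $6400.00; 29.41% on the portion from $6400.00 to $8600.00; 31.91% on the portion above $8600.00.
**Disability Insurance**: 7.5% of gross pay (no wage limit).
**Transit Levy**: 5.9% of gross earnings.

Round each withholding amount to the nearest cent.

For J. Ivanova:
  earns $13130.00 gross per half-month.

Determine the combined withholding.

State Income Tax: taxable = $13130.00
  $1504.54 + 31.91% × ($13130.00 − $8600.00) = $1504.54 + 31.91% × $4530.00 = $2950.06
Disability Insurance: 7.5% × $13130.00 = $984.75
Transit Levy: 5.9% × $13130.00 = $774.67
Total: $2950.06 + $984.75 + $774.67 = $4709.48

$4709.48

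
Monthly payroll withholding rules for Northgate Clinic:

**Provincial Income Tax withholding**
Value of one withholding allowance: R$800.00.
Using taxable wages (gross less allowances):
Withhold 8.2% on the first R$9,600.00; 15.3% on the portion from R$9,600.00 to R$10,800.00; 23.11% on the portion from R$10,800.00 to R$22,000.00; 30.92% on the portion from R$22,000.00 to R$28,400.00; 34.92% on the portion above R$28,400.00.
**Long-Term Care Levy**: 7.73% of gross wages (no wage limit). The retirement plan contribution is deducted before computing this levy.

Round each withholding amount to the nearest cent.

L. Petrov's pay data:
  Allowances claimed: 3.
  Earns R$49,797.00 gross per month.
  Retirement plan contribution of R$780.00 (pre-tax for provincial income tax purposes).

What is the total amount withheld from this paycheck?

Provincial Income Tax: taxable = R$49,797.00 − R$780.00 − 3×R$800.00 = R$46,617.00
  R$5,538.00 + 34.92% × (R$46,617.00 − R$28,400.00) = R$5,538.00 + 34.92% × R$18,217.00 = R$11,899.38
Long-Term Care Levy: 7.73% × R$49,017.00 = R$3,789.01
Total: R$11,899.38 + R$3,789.01 = R$15,688.39

R$15,688.39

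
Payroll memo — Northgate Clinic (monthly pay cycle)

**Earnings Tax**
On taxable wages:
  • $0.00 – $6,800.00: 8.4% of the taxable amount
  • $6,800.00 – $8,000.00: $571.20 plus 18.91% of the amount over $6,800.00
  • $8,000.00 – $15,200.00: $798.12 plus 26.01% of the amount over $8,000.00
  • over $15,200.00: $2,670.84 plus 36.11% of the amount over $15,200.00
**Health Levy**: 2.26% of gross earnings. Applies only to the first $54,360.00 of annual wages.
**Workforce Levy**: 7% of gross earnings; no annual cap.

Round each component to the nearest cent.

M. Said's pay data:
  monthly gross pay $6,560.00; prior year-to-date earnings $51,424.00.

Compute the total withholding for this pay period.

$1,076.59

Earnings Tax: taxable = $6,560.00
  8.4% × $6,560.00 = $551.04
Health Levy: cap $54,360.00 − YTD $51,424.00 = $2,936.00 subject; 2.26% × $2,936.00 = $66.35
Workforce Levy: 7% × $6,560.00 = $459.20
Total: $551.04 + $66.35 + $459.20 = $1,076.59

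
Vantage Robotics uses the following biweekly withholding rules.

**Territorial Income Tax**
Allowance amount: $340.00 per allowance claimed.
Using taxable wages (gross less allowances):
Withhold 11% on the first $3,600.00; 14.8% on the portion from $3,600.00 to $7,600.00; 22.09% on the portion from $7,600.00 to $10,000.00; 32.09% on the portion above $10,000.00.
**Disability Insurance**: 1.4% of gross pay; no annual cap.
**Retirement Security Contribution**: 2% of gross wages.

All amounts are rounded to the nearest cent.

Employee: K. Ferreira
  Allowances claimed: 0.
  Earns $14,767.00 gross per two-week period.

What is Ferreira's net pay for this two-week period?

Territorial Income Tax: taxable = $14,767.00
  $1,518.16 + 32.09% × ($14,767.00 − $10,000.00) = $1,518.16 + 32.09% × $4,767.00 = $3,047.89
Disability Insurance: 1.4% × $14,767.00 = $206.74
Retirement Security Contribution: 2% × $14,767.00 = $295.34
Total withheld: $3,047.89 + $206.74 + $295.34 = $3,549.97
Net pay: $14,767.00 − $3,549.97 = $11,217.03

$11,217.03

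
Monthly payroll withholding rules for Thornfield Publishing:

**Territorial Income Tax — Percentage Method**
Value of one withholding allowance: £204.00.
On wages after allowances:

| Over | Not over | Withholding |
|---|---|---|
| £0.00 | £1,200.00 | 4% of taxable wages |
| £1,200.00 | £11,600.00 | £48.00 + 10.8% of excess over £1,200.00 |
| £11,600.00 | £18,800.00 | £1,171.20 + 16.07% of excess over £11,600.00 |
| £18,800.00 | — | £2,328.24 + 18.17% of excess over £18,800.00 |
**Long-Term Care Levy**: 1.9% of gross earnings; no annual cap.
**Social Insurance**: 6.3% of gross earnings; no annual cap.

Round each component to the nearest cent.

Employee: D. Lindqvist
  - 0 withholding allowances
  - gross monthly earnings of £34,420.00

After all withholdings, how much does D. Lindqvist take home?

Territorial Income Tax: taxable = £34,420.00
  £2,328.24 + 18.17% × (£34,420.00 − £18,800.00) = £2,328.24 + 18.17% × £15,620.00 = £5,166.39
Long-Term Care Levy: 1.9% × £34,420.00 = £653.98
Social Insurance: 6.3% × £34,420.00 = £2,168.46
Total withheld: £5,166.39 + £653.98 + £2,168.46 = £7,988.83
Net pay: £34,420.00 − £7,988.83 = £26,431.17

£26,431.17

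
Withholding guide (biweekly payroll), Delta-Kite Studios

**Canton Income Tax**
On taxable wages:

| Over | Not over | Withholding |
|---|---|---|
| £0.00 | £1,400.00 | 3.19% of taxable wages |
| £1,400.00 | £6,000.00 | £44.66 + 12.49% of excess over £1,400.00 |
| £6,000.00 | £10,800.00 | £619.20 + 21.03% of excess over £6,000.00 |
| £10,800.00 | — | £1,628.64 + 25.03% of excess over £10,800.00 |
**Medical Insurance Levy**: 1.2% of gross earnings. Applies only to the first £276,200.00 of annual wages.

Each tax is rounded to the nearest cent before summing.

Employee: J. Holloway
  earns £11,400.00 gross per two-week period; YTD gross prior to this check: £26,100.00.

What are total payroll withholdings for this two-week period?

Canton Income Tax: taxable = £11,400.00
  £1,628.64 + 25.03% × (£11,400.00 − £10,800.00) = £1,628.64 + 25.03% × £600.00 = £1,778.82
Medical Insurance Levy: 1.2% × £11,400.00 = £136.80
Total: £1,778.82 + £136.80 = £1,915.62

£1,915.62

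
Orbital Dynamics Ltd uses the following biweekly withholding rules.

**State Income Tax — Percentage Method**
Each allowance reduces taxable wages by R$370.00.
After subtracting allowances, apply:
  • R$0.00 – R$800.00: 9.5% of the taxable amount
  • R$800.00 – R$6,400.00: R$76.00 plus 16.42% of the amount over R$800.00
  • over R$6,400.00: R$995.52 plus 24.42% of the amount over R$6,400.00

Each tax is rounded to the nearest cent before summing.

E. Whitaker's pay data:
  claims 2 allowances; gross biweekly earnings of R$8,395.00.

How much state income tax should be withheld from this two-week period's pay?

R$1,301.99

State Income Tax: taxable = R$8,395.00 − 2×R$370.00 = R$7,655.00
  R$995.52 + 24.42% × (R$7,655.00 − R$6,400.00) = R$995.52 + 24.42% × R$1,255.00 = R$1,301.99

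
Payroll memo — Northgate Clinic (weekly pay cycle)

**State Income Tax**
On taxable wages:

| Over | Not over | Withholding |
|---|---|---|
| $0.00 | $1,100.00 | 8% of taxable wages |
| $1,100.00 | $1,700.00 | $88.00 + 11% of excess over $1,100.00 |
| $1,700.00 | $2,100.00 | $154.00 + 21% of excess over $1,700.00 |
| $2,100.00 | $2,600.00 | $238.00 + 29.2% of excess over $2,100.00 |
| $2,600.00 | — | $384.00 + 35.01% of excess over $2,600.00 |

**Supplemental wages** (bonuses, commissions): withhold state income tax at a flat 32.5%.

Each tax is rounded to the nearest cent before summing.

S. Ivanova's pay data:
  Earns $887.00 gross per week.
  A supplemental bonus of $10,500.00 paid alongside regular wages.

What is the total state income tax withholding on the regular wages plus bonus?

State Income Tax: taxable = $887.00
  8% × $887.00 = $70.96
Supplemental (32.5% flat on bonus): 32.5% × $10,500.00 = $3,412.50
Total state income tax: $70.96 + $3,412.50 = $3,483.46

$3,483.46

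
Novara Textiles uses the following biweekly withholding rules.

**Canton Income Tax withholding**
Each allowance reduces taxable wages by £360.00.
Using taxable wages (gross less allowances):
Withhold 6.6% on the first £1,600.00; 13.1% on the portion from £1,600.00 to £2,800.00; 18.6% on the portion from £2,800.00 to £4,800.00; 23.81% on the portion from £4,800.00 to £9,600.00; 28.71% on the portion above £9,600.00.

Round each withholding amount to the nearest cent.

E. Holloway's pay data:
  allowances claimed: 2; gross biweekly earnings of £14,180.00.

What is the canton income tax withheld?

£2,885.89

Canton Income Tax: taxable = £14,180.00 − 2×£360.00 = £13,460.00
  £1,777.68 + 28.71% × (£13,460.00 − £9,600.00) = £1,777.68 + 28.71% × £3,860.00 = £2,885.89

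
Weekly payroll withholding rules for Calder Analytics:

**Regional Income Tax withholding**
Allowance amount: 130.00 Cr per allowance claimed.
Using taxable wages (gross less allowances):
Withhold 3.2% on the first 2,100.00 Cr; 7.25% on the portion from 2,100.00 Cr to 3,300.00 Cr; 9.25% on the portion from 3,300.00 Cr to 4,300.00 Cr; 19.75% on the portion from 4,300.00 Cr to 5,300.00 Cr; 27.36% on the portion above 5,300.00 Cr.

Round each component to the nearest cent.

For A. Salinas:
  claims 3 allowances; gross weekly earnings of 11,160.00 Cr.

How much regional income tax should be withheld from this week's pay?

1,940.79 Cr

Regional Income Tax: taxable = 11,160.00 Cr − 3×130.00 Cr = 10,770.00 Cr
  444.20 Cr + 27.36% × (10,770.00 Cr − 5,300.00 Cr) = 444.20 Cr + 27.36% × 5,470.00 Cr = 1,940.79 Cr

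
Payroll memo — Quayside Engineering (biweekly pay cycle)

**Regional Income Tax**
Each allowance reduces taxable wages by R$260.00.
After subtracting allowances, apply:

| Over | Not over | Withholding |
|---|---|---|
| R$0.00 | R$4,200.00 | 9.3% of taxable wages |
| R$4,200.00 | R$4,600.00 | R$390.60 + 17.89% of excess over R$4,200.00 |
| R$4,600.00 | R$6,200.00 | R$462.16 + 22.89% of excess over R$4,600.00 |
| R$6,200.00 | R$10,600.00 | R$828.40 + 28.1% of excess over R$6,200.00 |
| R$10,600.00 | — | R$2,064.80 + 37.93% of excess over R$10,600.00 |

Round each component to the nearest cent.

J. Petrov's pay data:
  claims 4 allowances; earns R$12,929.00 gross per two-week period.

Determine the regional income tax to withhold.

Regional Income Tax: taxable = R$12,929.00 − 4×R$260.00 = R$11,889.00
  R$2,064.80 + 37.93% × (R$11,889.00 − R$10,600.00) = R$2,064.80 + 37.93% × R$1,289.00 = R$2,553.72

R$2,553.72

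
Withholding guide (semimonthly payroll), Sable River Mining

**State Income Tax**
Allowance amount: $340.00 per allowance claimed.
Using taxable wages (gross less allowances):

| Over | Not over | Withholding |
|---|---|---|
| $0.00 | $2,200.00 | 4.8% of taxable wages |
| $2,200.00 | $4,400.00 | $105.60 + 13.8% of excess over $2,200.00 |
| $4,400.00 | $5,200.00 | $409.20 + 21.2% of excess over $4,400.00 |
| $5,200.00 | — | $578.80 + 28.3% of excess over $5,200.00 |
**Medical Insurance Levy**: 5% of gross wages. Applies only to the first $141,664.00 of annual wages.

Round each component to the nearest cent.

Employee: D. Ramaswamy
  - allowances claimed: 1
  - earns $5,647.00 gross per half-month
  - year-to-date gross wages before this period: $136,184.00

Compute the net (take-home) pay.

$4,763.92

State Income Tax: taxable = $5,647.00 − 1×$340.00 = $5,307.00
  $578.80 + 28.3% × ($5,307.00 − $5,200.00) = $578.80 + 28.3% × $107.00 = $609.08
Medical Insurance Levy: cap $141,664.00 − YTD $136,184.00 = $5,480.00 subject; 5% × $5,480.00 = $274.00
Total withheld: $609.08 + $274.00 = $883.08
Net pay: $5,647.00 − $883.08 = $4,763.92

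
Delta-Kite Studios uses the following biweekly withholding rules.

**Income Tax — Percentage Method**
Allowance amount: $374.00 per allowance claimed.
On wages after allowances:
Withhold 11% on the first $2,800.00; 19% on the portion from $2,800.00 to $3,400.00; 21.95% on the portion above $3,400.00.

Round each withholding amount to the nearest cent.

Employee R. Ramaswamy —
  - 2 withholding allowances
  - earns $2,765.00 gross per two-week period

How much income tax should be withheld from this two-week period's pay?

$221.87

Income Tax: taxable = $2,765.00 − 2×$374.00 = $2,017.00
  11% × $2,017.00 = $221.87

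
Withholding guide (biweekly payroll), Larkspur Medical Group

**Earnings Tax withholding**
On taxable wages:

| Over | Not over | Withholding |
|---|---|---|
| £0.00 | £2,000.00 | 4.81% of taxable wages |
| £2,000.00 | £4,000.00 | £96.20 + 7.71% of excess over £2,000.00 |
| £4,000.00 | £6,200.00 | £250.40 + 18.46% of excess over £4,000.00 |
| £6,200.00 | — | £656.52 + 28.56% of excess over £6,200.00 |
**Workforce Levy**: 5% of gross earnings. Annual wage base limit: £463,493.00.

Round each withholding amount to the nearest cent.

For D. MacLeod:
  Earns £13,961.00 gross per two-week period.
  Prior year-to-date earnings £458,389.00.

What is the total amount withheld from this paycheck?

£3,128.26

Earnings Tax: taxable = £13,961.00
  £656.52 + 28.56% × (£13,961.00 − £6,200.00) = £656.52 + 28.56% × £7,761.00 = £2,873.06
Workforce Levy: cap £463,493.00 − YTD £458,389.00 = £5,104.00 subject; 5% × £5,104.00 = £255.20
Total: £2,873.06 + £255.20 = £3,128.26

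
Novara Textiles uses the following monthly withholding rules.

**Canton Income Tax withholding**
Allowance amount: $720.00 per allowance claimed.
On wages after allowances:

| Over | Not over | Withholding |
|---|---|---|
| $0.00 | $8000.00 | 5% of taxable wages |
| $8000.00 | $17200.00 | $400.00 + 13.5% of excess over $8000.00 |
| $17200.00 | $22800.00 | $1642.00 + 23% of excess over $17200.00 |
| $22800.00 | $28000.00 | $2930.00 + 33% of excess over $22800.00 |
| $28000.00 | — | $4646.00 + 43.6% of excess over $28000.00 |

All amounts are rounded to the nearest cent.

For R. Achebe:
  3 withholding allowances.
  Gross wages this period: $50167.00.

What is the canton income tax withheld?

Canton Income Tax: taxable = $50167.00 − 3×$720.00 = $48007.00
  $4646.00 + 43.6% × ($48007.00 − $28000.00) = $4646.00 + 43.6% × $20007.00 = $13369.05

$13369.05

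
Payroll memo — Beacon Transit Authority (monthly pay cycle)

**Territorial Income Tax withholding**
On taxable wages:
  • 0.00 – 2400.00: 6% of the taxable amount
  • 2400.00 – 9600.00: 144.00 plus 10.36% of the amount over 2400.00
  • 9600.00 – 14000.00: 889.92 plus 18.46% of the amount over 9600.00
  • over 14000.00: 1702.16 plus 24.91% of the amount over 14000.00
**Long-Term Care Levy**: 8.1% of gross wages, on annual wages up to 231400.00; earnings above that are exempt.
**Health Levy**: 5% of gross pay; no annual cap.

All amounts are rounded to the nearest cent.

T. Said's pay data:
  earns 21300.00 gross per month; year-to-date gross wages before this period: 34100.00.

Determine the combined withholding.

6310.89

Territorial Income Tax: taxable = 21300.00
  1702.16 + 24.91% × (21300.00 − 14000.00) = 1702.16 + 24.91% × 7300.00 = 3520.59
Long-Term Care Levy: 8.1% × 21300.00 = 1725.30
Health Levy: 5% × 21300.00 = 1065.00
Total: 3520.59 + 1725.30 + 1065.00 = 6310.89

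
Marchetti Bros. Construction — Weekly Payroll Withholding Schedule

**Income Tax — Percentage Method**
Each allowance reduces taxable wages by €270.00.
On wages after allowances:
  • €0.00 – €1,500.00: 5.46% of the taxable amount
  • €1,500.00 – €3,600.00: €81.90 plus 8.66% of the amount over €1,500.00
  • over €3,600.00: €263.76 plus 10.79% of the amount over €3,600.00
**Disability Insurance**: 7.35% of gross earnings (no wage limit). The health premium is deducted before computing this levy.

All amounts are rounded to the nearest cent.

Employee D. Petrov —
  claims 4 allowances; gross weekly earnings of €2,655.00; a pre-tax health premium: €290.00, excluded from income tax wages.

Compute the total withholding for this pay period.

Income Tax: taxable = €2,655.00 − €290.00 − 4×€270.00 = €1,285.00
  5.46% × €1,285.00 = €70.16
Disability Insurance: 7.35% × €2,365.00 = €173.83
Total: €70.16 + €173.83 = €243.99

€243.99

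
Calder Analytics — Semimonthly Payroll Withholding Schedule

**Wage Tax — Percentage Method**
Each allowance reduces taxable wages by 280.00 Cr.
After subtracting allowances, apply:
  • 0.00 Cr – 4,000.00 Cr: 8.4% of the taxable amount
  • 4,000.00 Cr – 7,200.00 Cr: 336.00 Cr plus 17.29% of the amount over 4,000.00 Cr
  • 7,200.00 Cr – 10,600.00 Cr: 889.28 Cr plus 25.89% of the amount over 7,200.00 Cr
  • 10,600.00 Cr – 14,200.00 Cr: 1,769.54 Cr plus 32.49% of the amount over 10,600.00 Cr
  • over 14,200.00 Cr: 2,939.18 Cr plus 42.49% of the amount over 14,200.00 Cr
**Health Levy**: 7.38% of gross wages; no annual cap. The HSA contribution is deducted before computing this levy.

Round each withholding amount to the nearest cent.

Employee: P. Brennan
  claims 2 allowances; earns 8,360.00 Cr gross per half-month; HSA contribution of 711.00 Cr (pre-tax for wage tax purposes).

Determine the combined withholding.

Wage Tax: taxable = 8,360.00 Cr − 711.00 Cr − 2×280.00 Cr = 7,089.00 Cr
  336.00 Cr + 17.29% × (7,089.00 Cr − 4,000.00 Cr) = 336.00 Cr + 17.29% × 3,089.00 Cr = 870.09 Cr
Health Levy: 7.38% × 7,649.00 Cr = 564.50 Cr
Total: 870.09 Cr + 564.50 Cr = 1,434.59 Cr

1,434.59 Cr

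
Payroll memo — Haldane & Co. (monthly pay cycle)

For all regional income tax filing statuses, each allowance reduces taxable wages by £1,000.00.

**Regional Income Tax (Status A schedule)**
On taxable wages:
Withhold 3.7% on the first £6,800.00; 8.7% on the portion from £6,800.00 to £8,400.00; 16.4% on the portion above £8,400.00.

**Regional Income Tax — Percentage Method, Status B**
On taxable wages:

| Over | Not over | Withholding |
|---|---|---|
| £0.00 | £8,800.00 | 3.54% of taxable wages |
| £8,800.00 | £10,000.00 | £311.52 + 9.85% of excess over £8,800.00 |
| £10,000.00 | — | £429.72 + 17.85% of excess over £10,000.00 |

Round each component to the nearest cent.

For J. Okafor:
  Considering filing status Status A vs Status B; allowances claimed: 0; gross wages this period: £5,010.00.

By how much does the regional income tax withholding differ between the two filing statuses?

£8.02

Regional Income Tax (Status A): taxable = £5,010.00
  3.7% × £5,010.00 = £185.37
Regional Income Tax (Status B): taxable = £5,010.00
  3.54% × £5,010.00 = £177.35
Difference: |£185.37 − £177.35| = £8.02 (higher under Status A)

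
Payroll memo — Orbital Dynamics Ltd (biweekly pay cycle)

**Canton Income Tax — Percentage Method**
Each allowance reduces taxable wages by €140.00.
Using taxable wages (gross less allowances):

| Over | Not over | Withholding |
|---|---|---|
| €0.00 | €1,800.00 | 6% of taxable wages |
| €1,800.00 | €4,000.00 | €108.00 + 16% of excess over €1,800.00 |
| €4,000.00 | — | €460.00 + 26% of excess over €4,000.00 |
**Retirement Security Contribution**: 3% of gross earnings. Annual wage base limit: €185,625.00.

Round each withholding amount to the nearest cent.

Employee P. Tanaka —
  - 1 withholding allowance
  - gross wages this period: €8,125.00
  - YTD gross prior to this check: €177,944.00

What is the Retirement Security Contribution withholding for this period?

Retirement Security Contribution: cap €185,625.00 − YTD €177,944.00 = €7,681.00 subject; 3% × €7,681.00 = €230.43

€230.43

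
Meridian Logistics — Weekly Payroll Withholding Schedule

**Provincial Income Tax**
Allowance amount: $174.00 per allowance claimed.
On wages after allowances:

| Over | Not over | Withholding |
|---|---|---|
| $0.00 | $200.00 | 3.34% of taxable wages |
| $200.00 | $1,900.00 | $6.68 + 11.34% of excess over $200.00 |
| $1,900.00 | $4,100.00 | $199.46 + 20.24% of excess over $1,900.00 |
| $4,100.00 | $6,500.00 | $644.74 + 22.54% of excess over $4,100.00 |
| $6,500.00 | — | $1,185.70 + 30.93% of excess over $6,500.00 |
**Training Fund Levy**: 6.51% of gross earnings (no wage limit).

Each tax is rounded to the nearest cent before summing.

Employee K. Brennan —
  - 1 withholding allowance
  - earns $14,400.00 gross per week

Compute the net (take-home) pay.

Provincial Income Tax: taxable = $14,400.00 − 1×$174.00 = $14,226.00
  $1,185.70 + 30.93% × ($14,226.00 − $6,500.00) = $1,185.70 + 30.93% × $7,726.00 = $3,575.35
Training Fund Levy: 6.51% × $14,400.00 = $937.44
Total withheld: $3,575.35 + $937.44 = $4,512.79
Net pay: $14,400.00 − $4,512.79 = $9,887.21

$9,887.21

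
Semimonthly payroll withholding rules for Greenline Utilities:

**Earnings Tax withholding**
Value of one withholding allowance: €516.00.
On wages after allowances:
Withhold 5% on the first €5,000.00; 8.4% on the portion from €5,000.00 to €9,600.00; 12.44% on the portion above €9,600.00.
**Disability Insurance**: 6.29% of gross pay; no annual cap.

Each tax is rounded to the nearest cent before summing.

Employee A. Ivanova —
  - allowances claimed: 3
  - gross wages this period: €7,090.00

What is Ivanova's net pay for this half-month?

€6,348.51

Earnings Tax: taxable = €7,090.00 − 3×€516.00 = €5,542.00
  €250.00 + 8.4% × (€5,542.00 − €5,000.00) = €250.00 + 8.4% × €542.00 = €295.53
Disability Insurance: 6.29% × €7,090.00 = €445.96
Total withheld: €295.53 + €445.96 = €741.49
Net pay: €7,090.00 − €741.49 = €6,348.51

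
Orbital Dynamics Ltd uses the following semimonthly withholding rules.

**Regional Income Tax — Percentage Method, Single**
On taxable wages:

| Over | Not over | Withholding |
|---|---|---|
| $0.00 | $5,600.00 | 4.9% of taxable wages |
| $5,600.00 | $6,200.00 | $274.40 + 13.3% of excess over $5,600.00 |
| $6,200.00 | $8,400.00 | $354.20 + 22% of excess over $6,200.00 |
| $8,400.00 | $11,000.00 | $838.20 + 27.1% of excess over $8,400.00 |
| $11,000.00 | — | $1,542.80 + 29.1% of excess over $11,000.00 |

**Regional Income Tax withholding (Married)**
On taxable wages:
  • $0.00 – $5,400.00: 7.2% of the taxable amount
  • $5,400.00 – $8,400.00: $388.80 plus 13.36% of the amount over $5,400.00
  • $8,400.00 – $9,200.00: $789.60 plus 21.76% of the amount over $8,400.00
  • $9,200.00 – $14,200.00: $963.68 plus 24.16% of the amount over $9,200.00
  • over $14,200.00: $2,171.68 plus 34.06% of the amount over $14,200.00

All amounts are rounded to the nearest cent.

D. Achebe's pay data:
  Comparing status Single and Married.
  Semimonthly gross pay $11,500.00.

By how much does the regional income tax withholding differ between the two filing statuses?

$168.94

Regional Income Tax (Single): taxable = $11,500.00
  $1,542.80 + 29.1% × ($11,500.00 − $11,000.00) = $1,542.80 + 29.1% × $500.00 = $1,688.30
Regional Income Tax (Married): taxable = $11,500.00
  $963.68 + 24.16% × ($11,500.00 − $9,200.00) = $963.68 + 24.16% × $2,300.00 = $1,519.36
Difference: |$1,688.30 − $1,519.36| = $168.94 (higher under Single)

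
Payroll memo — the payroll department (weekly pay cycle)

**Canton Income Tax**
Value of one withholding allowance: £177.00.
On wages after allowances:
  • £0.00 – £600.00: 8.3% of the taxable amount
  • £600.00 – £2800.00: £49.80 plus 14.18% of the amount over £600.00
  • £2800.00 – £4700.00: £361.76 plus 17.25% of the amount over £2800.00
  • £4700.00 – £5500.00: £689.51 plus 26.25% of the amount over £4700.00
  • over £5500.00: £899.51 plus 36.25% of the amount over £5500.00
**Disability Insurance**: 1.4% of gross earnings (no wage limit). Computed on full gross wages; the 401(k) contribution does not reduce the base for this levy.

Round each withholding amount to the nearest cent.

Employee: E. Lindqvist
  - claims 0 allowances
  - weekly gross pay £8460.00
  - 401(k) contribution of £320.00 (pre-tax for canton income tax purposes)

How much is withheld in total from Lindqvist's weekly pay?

£1974.95

Canton Income Tax: taxable = £8460.00 − £320.00 = £8140.00
  £899.51 + 36.25% × (£8140.00 − £5500.00) = £899.51 + 36.25% × £2640.00 = £1856.51
Disability Insurance: 1.4% × £8460.00 = £118.44
Total: £1856.51 + £118.44 = £1974.95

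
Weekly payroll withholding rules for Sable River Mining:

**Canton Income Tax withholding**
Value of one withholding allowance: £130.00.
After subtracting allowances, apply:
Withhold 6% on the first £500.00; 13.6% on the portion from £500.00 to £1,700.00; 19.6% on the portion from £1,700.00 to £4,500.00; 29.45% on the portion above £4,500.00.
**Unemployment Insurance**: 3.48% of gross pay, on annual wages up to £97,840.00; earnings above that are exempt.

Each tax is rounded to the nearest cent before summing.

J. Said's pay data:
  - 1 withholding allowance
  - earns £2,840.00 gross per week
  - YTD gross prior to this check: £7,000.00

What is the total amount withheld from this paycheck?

Canton Income Tax: taxable = £2,840.00 − 1×£130.00 = £2,710.00
  £193.20 + 19.6% × (£2,710.00 − £1,700.00) = £193.20 + 19.6% × £1,010.00 = £391.16
Unemployment Insurance: 3.48% × £2,840.00 = £98.83
Total: £391.16 + £98.83 = £489.99

£489.99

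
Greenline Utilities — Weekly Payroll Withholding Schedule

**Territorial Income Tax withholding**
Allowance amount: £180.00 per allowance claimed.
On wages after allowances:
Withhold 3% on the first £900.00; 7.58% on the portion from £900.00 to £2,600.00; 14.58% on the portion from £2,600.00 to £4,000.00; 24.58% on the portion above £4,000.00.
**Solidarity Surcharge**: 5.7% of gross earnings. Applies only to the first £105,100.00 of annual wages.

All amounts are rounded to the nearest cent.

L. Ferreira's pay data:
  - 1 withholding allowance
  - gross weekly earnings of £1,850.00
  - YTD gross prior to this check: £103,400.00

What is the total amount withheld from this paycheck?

Territorial Income Tax: taxable = £1,850.00 − 1×£180.00 = £1,670.00
  £27.00 + 7.58% × (£1,670.00 − £900.00) = £27.00 + 7.58% × £770.00 = £85.37
Solidarity Surcharge: cap £105,100.00 − YTD £103,400.00 = £1,700.00 subject; 5.7% × £1,700.00 = £96.90
Total: £85.37 + £96.90 = £182.27

£182.27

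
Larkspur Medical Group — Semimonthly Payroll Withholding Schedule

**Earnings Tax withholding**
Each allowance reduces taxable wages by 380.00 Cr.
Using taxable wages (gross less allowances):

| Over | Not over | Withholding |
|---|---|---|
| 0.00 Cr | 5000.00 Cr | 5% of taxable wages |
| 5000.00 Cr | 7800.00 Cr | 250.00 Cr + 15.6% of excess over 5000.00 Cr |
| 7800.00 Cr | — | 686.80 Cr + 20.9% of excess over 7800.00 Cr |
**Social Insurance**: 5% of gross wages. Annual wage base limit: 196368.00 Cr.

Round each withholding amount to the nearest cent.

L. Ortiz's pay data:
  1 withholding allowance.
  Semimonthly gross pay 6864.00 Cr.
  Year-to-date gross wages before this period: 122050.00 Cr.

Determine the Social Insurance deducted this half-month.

Social Insurance: 5% × 6864.00 Cr = 343.20 Cr

343.20 Cr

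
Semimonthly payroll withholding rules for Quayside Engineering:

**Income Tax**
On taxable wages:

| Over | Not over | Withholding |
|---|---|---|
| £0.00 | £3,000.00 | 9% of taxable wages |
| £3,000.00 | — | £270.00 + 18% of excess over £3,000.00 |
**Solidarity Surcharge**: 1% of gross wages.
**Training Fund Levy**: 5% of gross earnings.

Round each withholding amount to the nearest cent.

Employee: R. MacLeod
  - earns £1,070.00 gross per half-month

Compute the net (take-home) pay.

£909.50

Income Tax: taxable = £1,070.00
  9% × £1,070.00 = £96.30
Solidarity Surcharge: 1% × £1,070.00 = £10.70
Training Fund Levy: 5% × £1,070.00 = £53.50
Total withheld: £96.30 + £10.70 + £53.50 = £160.50
Net pay: £1,070.00 − £160.50 = £909.50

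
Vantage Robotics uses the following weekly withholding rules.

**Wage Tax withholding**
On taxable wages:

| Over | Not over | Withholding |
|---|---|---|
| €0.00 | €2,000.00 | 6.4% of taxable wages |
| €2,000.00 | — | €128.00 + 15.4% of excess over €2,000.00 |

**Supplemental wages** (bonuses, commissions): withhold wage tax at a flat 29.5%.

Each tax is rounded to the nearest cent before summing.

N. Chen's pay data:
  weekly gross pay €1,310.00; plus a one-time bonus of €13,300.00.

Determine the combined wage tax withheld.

€4,007.34

Wage Tax: taxable = €1,310.00
  6.4% × €1,310.00 = €83.84
Supplemental (29.5% flat on bonus): 29.5% × €13,300.00 = €3,923.50
Total wage tax: €83.84 + €3,923.50 = €4,007.34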